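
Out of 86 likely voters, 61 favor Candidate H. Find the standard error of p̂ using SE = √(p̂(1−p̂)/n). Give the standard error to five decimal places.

SE = 0.04897

p̂ = 61/86 = 0.70930.
p̂(1−p̂) = 0.70930·0.29070 = 0.206194.
Dividing by n and taking the root: √0.002397605 = 0.04897.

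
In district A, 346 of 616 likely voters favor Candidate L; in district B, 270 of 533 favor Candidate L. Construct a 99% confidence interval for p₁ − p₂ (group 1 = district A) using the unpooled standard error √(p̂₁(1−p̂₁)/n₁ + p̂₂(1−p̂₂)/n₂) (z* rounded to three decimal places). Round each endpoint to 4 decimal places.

p̂₁ = 346/616 = 0.56169, p̂₂ = 270/533 = 0.50657; p̂₁ − p̂₂ = 0.05512.
SE = √(0.000399666 + 0.000468962) = √0.000868628 = 0.029473.
The 99% critical value is z* = 2.576. Margin of error = 0.07592.
CI: 0.05512 ± 0.07592 = (-0.0208, 0.1310).

(-0.0208, 0.1310)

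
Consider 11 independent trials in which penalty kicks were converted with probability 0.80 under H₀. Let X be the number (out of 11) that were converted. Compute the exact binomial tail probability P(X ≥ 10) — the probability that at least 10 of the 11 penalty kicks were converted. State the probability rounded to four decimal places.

P = 0.3221

X ~ Binomial(n=11, p=0.80).
P(X ≥ 10) = C(11,10)·0.80^10·0.20^1 + C(11,11)·0.80^11·0.20^0.
= 0.236223 + 0.085899 = 0.3221.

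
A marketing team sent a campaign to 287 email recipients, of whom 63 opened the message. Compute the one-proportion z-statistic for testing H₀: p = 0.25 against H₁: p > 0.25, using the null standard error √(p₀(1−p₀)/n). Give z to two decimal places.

z = -1.19

Sample proportion p̂ = 63/287 = 0.21951.
Under H₀, SE = √(p₀(1−p₀)/n) = √(0.25·0.75/287) = √0.000653310 = 0.025560.
Test statistic: z = -0.03049/0.025560 = -1.19.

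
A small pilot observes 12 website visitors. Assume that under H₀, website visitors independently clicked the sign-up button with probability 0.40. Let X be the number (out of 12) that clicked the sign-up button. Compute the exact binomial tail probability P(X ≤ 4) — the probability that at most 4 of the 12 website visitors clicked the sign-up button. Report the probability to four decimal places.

X is binomial with n = 12 and p = 0.40.
P(X ≤ 4) = Σ_{j=0}^{4} C(12,j)·0.40^j·0.60^{12−j}.
= 0.002177 + 0.017414 + 0.063852 + 0.141894 + 0.212841 = 0.4382.

P = 0.4382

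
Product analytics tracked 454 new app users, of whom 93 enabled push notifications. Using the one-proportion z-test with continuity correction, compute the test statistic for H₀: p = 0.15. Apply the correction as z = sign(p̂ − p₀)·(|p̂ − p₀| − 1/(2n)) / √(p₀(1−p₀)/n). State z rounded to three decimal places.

z = 3.207

The sample proportion is 93/454 = 0.20485. p̂ − p₀ = 0.054846.
1/(2n) = 0.001101.
Corrected numerator: |0.054846| − 0.001101 = 0.053745.
SE₀ = √(0.15·0.85/454) = 0.016758.
z = +0.053745/0.016758 = 3.207.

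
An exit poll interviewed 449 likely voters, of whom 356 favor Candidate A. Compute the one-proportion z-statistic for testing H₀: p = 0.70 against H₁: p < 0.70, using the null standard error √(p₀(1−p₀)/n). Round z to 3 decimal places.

z = 4.294

With x = 356 successes in n = 449, p̂ = 0.79287.
Under H₀, SE = √(p₀(1−p₀)/n) = √(0.70·0.30/449) = √0.000467706 = 0.021627.
z = (0.79287 − 0.70)/0.021627 = 0.09287/0.021627 = 4.294.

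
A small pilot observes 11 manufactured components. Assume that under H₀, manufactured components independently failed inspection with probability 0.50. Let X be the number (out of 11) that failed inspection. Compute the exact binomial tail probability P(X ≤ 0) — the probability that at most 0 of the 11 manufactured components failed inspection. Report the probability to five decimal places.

X ~ Binomial(n=11, p=0.50).
P(X ≤ 0) = C(11,0)·0.50^0·0.50^11.
= 0.000488 = 0.00049.

P = 0.00049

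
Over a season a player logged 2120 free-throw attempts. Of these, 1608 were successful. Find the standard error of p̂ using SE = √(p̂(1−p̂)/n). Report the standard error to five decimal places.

p̂ = 1608/2120 = 0.75849.
p̂(1−p̂) = 0.75849·0.24151 = 0.183183.
SE = √(0.183183/2120) = 0.00930.

SE = 0.00930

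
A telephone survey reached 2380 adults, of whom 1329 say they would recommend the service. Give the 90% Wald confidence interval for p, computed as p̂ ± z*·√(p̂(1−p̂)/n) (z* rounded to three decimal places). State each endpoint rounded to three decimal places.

With x = 1329 successes in n = 2380, p̂ = 0.55840.
SE = √(p̂(1−p̂)/n) = √(0.246589/2380) = 0.010179.
z* = 1.645 at the 90% level.
Margin = 1.645·0.010179 = 0.01674.
So the interval runs from 0.542 to 0.575.

(0.542, 0.575)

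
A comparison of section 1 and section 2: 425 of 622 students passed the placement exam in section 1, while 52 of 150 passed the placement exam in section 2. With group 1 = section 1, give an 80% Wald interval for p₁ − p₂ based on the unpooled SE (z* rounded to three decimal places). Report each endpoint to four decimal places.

p̂₁ = 0.68328, p̂₂ = 0.34667, so the observed difference is 0.33661.
Unpooled SE = √(p̂₁(1−p̂₁)/n₁ + p̂₂(1−p̂₂)/n₂) = √(0.000347924 + 0.001509926) = 0.043103.
z* = 1.282 at the 80% level. Margin of error = 0.05526.
So the interval runs from 0.2814 to 0.3919.

(0.2814, 0.3919)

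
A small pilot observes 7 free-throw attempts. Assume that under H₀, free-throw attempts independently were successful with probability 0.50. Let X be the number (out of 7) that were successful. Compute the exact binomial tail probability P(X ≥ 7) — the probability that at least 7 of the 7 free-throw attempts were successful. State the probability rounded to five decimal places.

P = 0.00781

X is binomial with n = 7 and p = 0.50.
P(X ≥ 7) = C(7,7)·0.50^7·0.50^0.
= 0.007812 = 0.00781.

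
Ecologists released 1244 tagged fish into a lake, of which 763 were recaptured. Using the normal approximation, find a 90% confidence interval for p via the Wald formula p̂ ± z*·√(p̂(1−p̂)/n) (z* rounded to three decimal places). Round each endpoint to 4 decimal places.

Sample proportion p̂ = 763/1244 = 0.61334.
SE = √(p̂(1−p̂)/n) = √(0.237153/1244) = 0.013807.
The 90% critical value is z* = 1.645.
Margin of error: 1.645 × 0.013807 = 0.02271.
So the interval runs from 0.5906 to 0.6361.

(0.5906, 0.6361)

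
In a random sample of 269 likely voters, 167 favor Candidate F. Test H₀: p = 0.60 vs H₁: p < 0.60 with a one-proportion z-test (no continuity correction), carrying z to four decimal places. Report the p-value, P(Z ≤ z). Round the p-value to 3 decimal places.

Sample proportion p̂ = 167/269 = 0.62082.
Under H₀, SE = √(p₀(1−p₀)/n) = √(0.60·0.40/269) = √0.000892193 = 0.029870.
z = (p̂ − p₀)/SE = (167/269 − 0.60)/0.029870 ≈ 0.6970.
From the standard normal, P(Z ≤ z) = 0.757.

p-value = 0.757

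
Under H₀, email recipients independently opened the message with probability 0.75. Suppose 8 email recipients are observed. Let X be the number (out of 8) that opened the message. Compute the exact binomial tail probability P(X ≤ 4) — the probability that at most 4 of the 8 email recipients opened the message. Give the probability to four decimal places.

X is binomial with n = 8 and p = 0.75.
P(X ≤ 4) = Σ_{j=0}^{4} C(8,j)·0.75^j·0.25^{8−j}.
= 0.000015 + 0.000366 + 0.003845 + 0.023071 + 0.086517 = 0.1138.

P = 0.1138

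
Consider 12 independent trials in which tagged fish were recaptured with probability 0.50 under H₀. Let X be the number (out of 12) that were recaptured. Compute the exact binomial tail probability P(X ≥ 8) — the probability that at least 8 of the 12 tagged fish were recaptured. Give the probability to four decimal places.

P = 0.1938

X ~ Binomial(n=12, p=0.50).
P(X ≥ 8) = Σ_{j=8}^{12} C(12,j)·0.50^j·0.50^{12−j}.
= 0.120850 + 0.053711 + 0.016113 + 0.002930 + 0.000244 = 0.1938.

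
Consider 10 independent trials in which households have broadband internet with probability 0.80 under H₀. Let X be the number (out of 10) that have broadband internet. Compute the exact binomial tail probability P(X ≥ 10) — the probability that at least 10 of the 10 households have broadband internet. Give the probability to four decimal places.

P = 0.1074

X is binomial with n = 10 and p = 0.80.
P(X ≥ 10) = C(10,10)·0.80^10·0.20^0.
= 0.107374 = 0.1074.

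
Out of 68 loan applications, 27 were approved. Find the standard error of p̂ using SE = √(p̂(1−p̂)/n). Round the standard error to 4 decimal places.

The sample proportion is 27/68 = 0.39706.
p̂(1−p̂) = 0.39706·0.60294 = 0.239403.
SE = √(0.239403/68) = √0.003520632 = 0.0593.

SE = 0.0593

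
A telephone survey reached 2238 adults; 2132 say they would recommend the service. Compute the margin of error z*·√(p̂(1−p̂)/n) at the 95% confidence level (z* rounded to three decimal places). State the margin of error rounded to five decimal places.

Sample proportion p̂ = 2132/2238 = 0.95264.
SE = √(p̂(1−p̂)/n) = √(0.045120/2238) = 0.004490.
The 95% critical value is z* = 1.960.
Margin of error = z*·SE = 1.960 × 0.004490 = 0.00880.

ME = 0.00880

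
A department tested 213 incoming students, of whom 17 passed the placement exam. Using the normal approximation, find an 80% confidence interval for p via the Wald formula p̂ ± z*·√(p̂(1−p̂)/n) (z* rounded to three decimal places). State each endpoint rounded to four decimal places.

Sample proportion p̂ = 17/213 = 0.07981.
SE(p̂) = √(0.07981·0.92019/213) = 0.018569.
For 80% confidence, z* = 1.282.
Margin of error: 1.282 × 0.018569 = 0.02381.
CI: 0.07981 ± 0.02381 = (0.0560, 0.1036).

(0.0560, 0.1036)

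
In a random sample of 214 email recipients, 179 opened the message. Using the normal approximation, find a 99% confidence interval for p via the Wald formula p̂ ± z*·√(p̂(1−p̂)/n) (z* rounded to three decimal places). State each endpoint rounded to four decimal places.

p̂ = 179/214 = 0.83645.
Standard error of p̂: √(0.136802/214) = √0.000639263 = 0.025284.
z* = 2.576 at the 99% level.
Margin of error: 2.576 × 0.025284 = 0.06513.
CI: 0.83645 ± 0.06513 = (0.7713, 0.9016).

(0.7713, 0.9016)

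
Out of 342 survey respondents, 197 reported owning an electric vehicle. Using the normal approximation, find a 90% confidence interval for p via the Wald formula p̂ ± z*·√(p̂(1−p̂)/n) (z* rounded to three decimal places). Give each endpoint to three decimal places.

(0.532, 0.620)

p̂ = 197/342 = 0.57602.
Standard error of p̂: √(0.244220/342) = √0.000714095 = 0.026723.
For 90% confidence, z* = 1.645.
Margin = 1.645·0.026723 = 0.04396.
So the interval runs from 0.532 to 0.620.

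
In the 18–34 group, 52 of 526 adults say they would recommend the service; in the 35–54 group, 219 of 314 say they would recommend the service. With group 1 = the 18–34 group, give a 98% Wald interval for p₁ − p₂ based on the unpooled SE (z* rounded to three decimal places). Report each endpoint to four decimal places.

p̂₁ = 52/526 = 0.09886, p̂₂ = 219/314 = 0.69745; p̂₁ − p̂₂ = -0.59859.
Unpooled SE = √(p̂₁(1−p̂₁)/n₁ + p̂₂(1−p̂₂)/n₂) = √(0.000169365 + 0.000672015) = 0.029007.
z* = 2.326 at the 98% level. Margin = 2.326·0.029007 = 0.06747.
So the interval runs from -0.6661 to -0.5311.

(-0.6661, -0.5311)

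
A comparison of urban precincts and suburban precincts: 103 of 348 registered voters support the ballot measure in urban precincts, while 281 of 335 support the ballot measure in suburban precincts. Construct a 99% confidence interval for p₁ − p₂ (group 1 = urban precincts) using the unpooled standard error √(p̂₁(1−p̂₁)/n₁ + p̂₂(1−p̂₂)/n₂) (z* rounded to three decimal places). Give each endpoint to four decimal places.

p̂₁ = 103/348 = 0.29598, p̂₂ = 281/335 = 0.83881; p̂₁ − p̂₂ = -0.54283.
SE = √(0.000598778 + 0.000403613) = √0.001002391 = 0.031661.
The 99% critical value is z* = 2.576. Margin of error = 0.08156.
So the interval runs from -0.6244 to -0.4613.

(-0.6244, -0.4613)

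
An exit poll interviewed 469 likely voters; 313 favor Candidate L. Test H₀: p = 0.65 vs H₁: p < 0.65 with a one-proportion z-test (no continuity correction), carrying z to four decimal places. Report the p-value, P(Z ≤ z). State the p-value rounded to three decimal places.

p-value = 0.785

With x = 313 successes in n = 469, p̂ = 0.66738.
Null standard error: √(0.65·0.35/469) = √0.000485075 = 0.022024.
z = (p̂ − p₀)/SE = (313/469 − 0.65)/0.022024 ≈ 0.7890.
From the standard normal, P(Z ≤ z) = 0.785.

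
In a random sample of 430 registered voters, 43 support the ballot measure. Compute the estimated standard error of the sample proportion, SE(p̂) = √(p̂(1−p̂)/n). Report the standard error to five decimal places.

SE = 0.01447

Sample proportion p̂ = 43/430 = 0.10000.
p̂(1−p̂) = 0.10000·0.90000 = 0.090000.
SE = √(0.090000/430) = 0.01447.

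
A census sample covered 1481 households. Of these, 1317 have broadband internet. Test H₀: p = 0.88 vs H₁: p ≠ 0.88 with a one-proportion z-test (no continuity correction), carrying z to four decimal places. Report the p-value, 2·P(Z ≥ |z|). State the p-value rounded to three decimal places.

The sample proportion is 1317/1481 = 0.88926.
SE₀ = √(0.88·0.12/1481) = 0.008444.
z = (p̂ − p₀)/SE = (1317/1481 − 0.88)/0.008444 ≈ 1.0971.
From the standard normal, 2·P(Z ≥ |z|) = 0.273.

p-value = 0.273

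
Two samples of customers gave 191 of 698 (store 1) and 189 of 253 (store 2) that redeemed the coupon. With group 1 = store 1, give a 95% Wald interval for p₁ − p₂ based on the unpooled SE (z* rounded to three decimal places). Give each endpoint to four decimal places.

(-0.5364, -0.4104)

p̂₁ = 0.27364, p̂₂ = 0.74704, so the observed difference is -0.47340.
Unpooled SE = √(p̂₁(1−p̂₁)/n₁ + p̂₂(1−p̂₂)/n₂) = √(0.000284757 + 0.000746931) = 0.032120.
For 95% confidence, z* = 1.960. Margin = 1.960·0.032120 = 0.06296.
Interval: -0.47340 ± 0.06296 → (-0.5364, -0.4104).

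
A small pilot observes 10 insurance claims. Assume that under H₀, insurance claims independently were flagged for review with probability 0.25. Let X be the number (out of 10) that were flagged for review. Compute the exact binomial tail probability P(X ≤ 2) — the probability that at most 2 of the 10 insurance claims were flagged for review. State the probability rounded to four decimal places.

P = 0.5256

X ~ Binomial(n=10, p=0.25).
P(X ≤ 2) = C(10,0)·0.25^0·0.75^10 + C(10,1)·0.25^1·0.75^9 + C(10,2)·0.25^2·0.75^8.
= 0.056314 + 0.187712 + 0.281568 = 0.5256.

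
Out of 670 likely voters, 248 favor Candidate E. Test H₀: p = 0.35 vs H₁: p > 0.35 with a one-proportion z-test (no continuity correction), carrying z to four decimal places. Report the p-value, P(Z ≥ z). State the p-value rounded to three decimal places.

With x = 248 successes in n = 670, p̂ = 0.37015.
Null standard error: √(0.35·0.65/670) = √0.000339552 = 0.018427.
Test statistic (full precision, shown to 4 dp): z = (248/670 − 0.35)/SE₀ ≈ 1.0935.
From the standard normal, P(Z ≥ z) = 0.137.

p-value = 0.137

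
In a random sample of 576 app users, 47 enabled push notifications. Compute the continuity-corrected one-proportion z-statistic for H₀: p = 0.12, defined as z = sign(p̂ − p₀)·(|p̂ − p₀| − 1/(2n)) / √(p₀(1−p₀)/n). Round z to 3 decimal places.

The sample proportion is 47/576 = 0.08160. p̂ − p₀ = -0.038403.
1/(2n) = 0.000868.
Corrected numerator: |-0.038403| − 0.000868 = 0.037535.
Under H₀, SE = √(p₀(1−p₀)/n) = √(0.12·0.88/576) = √0.000183333 = 0.013540.
z = (−)0.037535/0.013540 = -2.772.

z = -2.772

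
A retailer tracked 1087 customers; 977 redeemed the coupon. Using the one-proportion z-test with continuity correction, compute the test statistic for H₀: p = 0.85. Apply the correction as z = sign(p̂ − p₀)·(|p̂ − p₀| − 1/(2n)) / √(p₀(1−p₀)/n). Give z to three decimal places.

p̂ = 977/1087 = 0.89880. p̂ − p₀ = 0.048804.
1/(2n) = 0.000460.
Corrected numerator: |0.048804| − 0.000460 = 0.048344.
SE₀ = √(0.85·0.15/1087) = 0.010830.
z = +0.048344/0.010830 = 4.464.

z = 4.464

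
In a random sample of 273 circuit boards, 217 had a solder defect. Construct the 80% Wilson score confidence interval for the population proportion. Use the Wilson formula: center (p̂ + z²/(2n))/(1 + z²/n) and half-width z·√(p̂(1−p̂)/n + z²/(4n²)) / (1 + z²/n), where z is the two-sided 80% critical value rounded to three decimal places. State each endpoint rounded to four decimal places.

Here p̂ = 217/273 = 0.79487 and z = 1.282 (z² = 1.643524).
Denominator 1 + z²/n = 1 + 1.643524/273 = 1.006020.
Center = (0.79487 + 0.003010)/1.006020 = 0.79311.
Radicand: p̂(1−p̂)/n + z²/(4n²) = 0.000597255 + 0.000005513 = 0.000602768.
Half-width = 1.282·√0.000602768/1.006020 = 0.03129.
So the interval runs from 0.7618 to 0.8244.

(0.7618, 0.8244)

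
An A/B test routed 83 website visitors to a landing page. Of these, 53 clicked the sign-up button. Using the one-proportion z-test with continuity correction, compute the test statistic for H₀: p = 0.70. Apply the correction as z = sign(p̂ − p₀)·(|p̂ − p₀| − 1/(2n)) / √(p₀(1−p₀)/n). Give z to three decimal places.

p̂ = 53/83 = 0.63855. p̂ − p₀ = -0.061446.
1/(2n) = 0.006024.
Corrected numerator: |-0.061446| − 0.006024 = 0.055422.
SE₀ = √(0.70·0.30/83) = 0.050300.
z = −0.055422/0.050300 = -1.102.

z = -1.102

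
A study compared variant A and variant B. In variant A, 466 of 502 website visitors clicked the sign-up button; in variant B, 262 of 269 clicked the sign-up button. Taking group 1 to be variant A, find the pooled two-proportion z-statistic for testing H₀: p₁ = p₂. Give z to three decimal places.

Sample proportions: p̂₁ = 466/502 = 0.92829 and p̂₂ = 262/269 = 0.97398.
Pooled p̂ = (466+262)/(502+269) = 728/771 = 0.94423.
SE = √[p̂(1−p̂)(1/n₁+1/n₂)] = √[0.94423·0.05577·(1/502+1/269)] ≈ 0.017340.
z = -0.04569/0.017340 = -2.635.

z = -2.635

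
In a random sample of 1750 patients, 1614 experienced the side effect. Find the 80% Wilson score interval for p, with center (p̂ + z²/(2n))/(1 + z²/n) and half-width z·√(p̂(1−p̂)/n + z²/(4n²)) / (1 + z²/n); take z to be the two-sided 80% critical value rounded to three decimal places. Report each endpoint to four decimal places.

p̂ = 1614/1750 = 0.92229; z = 1.282, so z² = 1.643524.
Denominator 1 + z²/n = 1 + 1.643524/1750 = 1.000939.
Center = (0.92229 + 0.000470)/1.000939 = 0.92189.
Radicand: p̂(1−p̂)/n + z²/(4n²) = 0.000040957 + 0.000000134 = 0.000041091.
Half-width = z·√(radicand)/denom = 1.282·0.006410/1.000939 = 0.00821.
So the interval runs from 0.9137 to 0.9301.

(0.9137, 0.9301)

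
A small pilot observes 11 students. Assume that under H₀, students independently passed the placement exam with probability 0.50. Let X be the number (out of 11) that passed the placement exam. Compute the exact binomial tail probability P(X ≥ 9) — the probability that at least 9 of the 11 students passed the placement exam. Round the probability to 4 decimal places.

X is binomial with n = 11 and p = 0.50.
P(X ≥ 9) = C(11,9)·0.50^9·0.50^2 + C(11,10)·0.50^10·0.50^1 + C(11,11)·0.50^11·0.50^0.
= 0.026855 + 0.005371 + 0.000488 = 0.0327.

P = 0.0327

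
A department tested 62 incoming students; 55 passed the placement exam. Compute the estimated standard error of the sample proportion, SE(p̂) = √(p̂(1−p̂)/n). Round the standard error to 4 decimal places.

The sample proportion is 55/62 = 0.88710.
p̂(1−p̂) = 0.100154.
Dividing by n and taking the root: √0.001615387 = 0.0402.

SE = 0.0402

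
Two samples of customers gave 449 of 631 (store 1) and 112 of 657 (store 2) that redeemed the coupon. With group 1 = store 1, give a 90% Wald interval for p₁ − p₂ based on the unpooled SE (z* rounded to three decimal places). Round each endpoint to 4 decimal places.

(0.5029, 0.5793)

p̂₁ = 449/631 = 0.71157, p̂₂ = 112/657 = 0.17047; p̂₁ − p̂₂ = 0.54110.
Unpooled SE = √(p̂₁(1−p̂₁)/n₁ + p̂₂(1−p̂₂)/n₂) = √(0.000325259 + 0.000215238) = 0.023249.
For 90% confidence, z* = 1.645. Margin of error = 0.03824.
CI: 0.54110 ± 0.03824 = (0.5029, 0.5793).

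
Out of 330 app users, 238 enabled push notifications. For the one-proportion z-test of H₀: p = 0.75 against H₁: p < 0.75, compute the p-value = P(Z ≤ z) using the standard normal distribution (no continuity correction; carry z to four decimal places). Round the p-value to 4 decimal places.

p-value = 0.1136

p̂ = 238/330 = 0.72121.
Under H₀, SE = √(p₀(1−p₀)/n) = √(0.75·0.25/330) = √0.000568182 = 0.023837.
z = (p̂ − p₀)/SE = (238/330 − 0.75)/0.023837 ≈ -1.2077.
p-value = P(Z ≤ z) with z = -1.2077 → 0.1136.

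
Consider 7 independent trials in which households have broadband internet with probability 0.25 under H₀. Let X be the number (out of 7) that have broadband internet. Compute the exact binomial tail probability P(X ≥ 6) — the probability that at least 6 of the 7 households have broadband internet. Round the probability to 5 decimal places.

P = 0.00134

X is binomial with n = 7 and p = 0.25.
P(X ≥ 6) = C(7,6)·0.25^6·0.75^1 + C(7,7)·0.25^7·0.75^0.
= 0.001282 + 0.000061 = 0.00134.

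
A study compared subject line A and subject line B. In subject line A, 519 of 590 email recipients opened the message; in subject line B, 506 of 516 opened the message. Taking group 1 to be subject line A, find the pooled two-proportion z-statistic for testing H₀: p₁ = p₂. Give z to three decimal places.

p̂₁ = 519/590 = 0.87966, p̂₂ = 506/516 = 0.98062.
Pooled p̂ = (519+506)/(590+516) = 1025/1106 = 0.92676.
SE = √[p̂(1−p̂)(1/n₁+1/n₂)] = √[0.92676·0.07324·(1/590+1/516)] ≈ 0.015703.
z = -0.10096/0.015703 = -6.429.

z = -6.429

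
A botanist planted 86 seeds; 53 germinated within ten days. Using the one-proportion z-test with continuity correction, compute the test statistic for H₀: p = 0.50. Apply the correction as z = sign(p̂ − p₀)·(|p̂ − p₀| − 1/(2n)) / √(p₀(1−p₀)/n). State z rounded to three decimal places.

p̂ = 53/86 = 0.61628. p̂ − p₀ = 0.116279.
1/(2n) = 0.005814.
Corrected numerator: |0.116279| − 0.005814 = 0.110465.
SE₀ = √(0.50·0.50/86) = 0.053916.
z = +0.110465/0.053916 = 2.049.

z = 2.049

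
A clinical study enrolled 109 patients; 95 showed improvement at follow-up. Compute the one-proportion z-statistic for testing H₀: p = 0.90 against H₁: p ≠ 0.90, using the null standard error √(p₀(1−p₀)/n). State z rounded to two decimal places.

Sample proportion p̂ = 95/109 = 0.87156.
SE₀ = √(0.90·0.10/109) = 0.028735.
z = (0.87156 − 0.90)/0.028735 = -0.02844/0.028735 = -0.99.

z = -0.99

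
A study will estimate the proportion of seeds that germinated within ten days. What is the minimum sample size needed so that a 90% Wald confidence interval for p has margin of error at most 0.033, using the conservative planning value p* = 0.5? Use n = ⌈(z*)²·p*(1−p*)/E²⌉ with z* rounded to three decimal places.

n = 622

The 90% critical value is z* = 1.645.
p*(1−p*) = 0.2500.
(z*)²·p*(1−p*)/E² = 2.706025·0.2500/0.001089 = 621.218.
Rounding up, n = 622.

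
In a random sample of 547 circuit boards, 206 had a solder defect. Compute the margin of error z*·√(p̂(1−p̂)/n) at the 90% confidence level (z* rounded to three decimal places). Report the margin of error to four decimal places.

With x = 206 successes in n = 547, p̂ = 0.37660.
SE = √(p̂(1−p̂)/n) = √(0.234772/547) = 0.020717.
The 90% critical value is z* = 1.645.
ME = 1.645·0.020717 = 0.0341.

ME = 0.0341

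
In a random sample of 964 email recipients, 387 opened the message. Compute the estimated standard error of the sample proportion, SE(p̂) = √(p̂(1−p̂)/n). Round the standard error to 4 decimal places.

SE = 0.0158

The sample proportion is 387/964 = 0.40145.
p̂(1−p̂) = 0.40145·0.59855 = 0.240288.
Dividing by n and taking the root: √0.000249261 = 0.0158.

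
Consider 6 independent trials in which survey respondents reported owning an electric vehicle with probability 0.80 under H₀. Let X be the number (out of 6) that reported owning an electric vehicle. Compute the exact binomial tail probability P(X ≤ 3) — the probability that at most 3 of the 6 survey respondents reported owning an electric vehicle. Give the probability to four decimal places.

P = 0.0989

X ~ Binomial(n=6, p=0.80).
P(X ≤ 3) = C(6,0)·0.80^0·0.20^6 + C(6,1)·0.80^1·0.20^5 + C(6,2)·0.80^2·0.20^4 + C(6,3)·0.80^3·0.20^3.
= 0.000064 + 0.001536 + 0.015360 + 0.081920 = 0.0989.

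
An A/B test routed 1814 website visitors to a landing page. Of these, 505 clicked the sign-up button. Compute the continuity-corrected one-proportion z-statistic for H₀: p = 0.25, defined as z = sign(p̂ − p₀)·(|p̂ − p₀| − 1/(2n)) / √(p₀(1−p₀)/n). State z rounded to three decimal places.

z = 2.765

The sample proportion is 505/1814 = 0.27839. p̂ − p₀ = 0.028390.
1/(2n) = 0.000276.
Corrected numerator: |0.028390| − 0.000276 = 0.028114.
SE₀ = √(0.25·0.75/1814) = 0.010167.
z = +0.028114/0.010167 = 2.765.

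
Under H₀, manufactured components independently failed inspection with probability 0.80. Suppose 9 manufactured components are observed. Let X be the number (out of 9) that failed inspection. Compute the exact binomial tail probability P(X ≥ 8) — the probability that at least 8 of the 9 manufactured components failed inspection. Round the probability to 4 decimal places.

X is binomial with n = 9 and p = 0.80.
P(X ≥ 8) = C(9,8)·0.80^8·0.20^1 + C(9,9)·0.80^9·0.20^0.
= 0.301990 + 0.134218 = 0.4362.

P = 0.4362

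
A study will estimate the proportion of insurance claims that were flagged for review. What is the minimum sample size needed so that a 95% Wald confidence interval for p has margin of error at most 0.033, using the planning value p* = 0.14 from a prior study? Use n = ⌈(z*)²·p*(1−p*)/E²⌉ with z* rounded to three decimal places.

The 95% critical value is z* = 1.960.
p*(1−p*) = 0.1204.
(z*)²·p*(1−p*)/E² = 3.841600·0.1204/0.001089 = 424.728.
Rounding up, n = 425.

n = 425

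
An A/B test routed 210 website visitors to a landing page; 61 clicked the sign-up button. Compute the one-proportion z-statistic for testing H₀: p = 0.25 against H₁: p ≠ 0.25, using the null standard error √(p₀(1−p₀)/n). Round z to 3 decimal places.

Sample proportion p̂ = 61/210 = 0.29048.
Null standard error: √(0.25·0.75/210) = √0.000892857 = 0.029881.
Test statistic: z = 0.04048/0.029881 = 1.355.

z = 1.355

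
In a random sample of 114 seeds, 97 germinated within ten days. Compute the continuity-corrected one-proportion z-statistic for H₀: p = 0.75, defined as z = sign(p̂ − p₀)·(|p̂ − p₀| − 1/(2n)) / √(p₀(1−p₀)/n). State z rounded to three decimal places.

With x = 97 successes in n = 114, p̂ = 0.85088. p̂ − p₀ = 0.100877.
1/(2n) = 0.004386.
Corrected numerator: |0.100877| − 0.004386 = 0.096491.
SE₀ = √(0.75·0.25/114) = 0.040555.
z = +0.096491/0.040555 = 2.379.

z = 2.379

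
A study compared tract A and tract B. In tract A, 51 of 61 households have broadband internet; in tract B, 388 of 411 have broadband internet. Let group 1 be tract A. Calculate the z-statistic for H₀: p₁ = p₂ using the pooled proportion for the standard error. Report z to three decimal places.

p̂₁ = 51/61 = 0.83607, p̂₂ = 388/411 = 0.94404.
Pooling: p̂ = 439/472 = 0.93008.
Pooled SE = √[0.0650271·0.01882653] ≈ 0.034989.
z = (p̂₁ − p̂₂)/SE = (0.83607 − 0.94404)/0.034989 = -0.10797/0.034989 = -3.086.

z = -3.086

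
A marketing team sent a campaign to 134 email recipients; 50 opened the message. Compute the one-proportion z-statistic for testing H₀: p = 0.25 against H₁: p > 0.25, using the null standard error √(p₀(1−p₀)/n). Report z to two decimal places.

Sample proportion p̂ = 50/134 = 0.37313.
Null standard error: √(0.25·0.75/134) = √0.001399254 = 0.037407.
z = (p̂ − p₀)/SE = (0.37313 − 0.25)/0.037407 = 3.29.

z = 3.29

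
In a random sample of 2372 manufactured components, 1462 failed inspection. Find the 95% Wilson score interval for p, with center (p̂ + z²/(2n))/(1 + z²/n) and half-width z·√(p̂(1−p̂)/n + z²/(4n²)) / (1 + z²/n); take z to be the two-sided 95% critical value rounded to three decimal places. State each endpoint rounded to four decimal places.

Here p̂ = 1462/2372 = 0.61636 and z = 1.960 (z² = 3.841600).
1 + z²/n = 1.001620.
Center = (0.61636 + 0.000810)/1.001620 = 0.61617.
Radicand: p̂(1−p̂)/n + z²/(4n²) = 0.000099688 + 0.000000171 = 0.000099859.
Half-width = 1.960·√0.000099859/1.001620 = 0.01955.
Interval: 0.61617 ± 0.01955 → (0.5966, 0.6357).

(0.5966, 0.6357)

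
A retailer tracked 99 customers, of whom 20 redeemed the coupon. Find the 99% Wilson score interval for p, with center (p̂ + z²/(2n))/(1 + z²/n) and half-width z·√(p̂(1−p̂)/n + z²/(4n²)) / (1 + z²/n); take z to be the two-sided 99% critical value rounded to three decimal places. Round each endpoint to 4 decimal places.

p̂ = 20/99 = 0.20202; z = 2.576, so z² = 6.635776.
Denominator 1 + z²/n = 1 + 6.635776/99 = 1.067028.
Adjusted center: (0.20202 + z²/(2n))/1.067028 = 0.22074.
Radicand: p̂(1−p̂)/n + z²/(4n²) = 0.001628364 + 0.000169263 = 0.001797627.
Half-width = 2.576·√0.001797627/1.067028 = 0.10236.
So the interval runs from 0.1184 to 0.3231.

(0.1184, 0.3231)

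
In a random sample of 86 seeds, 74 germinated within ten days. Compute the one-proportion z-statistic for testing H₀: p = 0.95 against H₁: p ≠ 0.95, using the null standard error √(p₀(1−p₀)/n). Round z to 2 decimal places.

z = -3.81

With x = 74 successes in n = 86, p̂ = 0.86047.
SE₀ = √(0.95·0.05/86) = 0.023502.
Test statistic: z = -0.08953/0.023502 = -3.81.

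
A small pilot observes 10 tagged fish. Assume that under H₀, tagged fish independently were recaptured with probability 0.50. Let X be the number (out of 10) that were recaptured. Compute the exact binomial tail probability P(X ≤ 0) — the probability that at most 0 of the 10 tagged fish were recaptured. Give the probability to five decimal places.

X ~ Binomial(n=10, p=0.50).
P(X ≤ 0) = C(10,0)·0.50^0·0.50^10.
= 0.000977 = 0.00098.

P = 0.00098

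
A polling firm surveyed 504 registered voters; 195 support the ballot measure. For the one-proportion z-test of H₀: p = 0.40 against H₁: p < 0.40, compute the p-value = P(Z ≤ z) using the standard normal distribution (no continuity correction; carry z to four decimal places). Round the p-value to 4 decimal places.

p̂ = 195/504 = 0.38690.
SE₀ = √(0.40·0.60/504) = 0.021822.
Test statistic (full precision, shown to 4 dp): z = (195/504 − 0.40)/SE₀ ≈ -0.6001.
From the standard normal, P(Z ≤ z) = 0.2742.

p-value = 0.2742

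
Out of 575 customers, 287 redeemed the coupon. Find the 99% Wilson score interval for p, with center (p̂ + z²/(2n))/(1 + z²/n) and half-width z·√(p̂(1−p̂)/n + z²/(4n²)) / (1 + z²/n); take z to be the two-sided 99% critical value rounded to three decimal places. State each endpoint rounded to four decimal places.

Here p̂ = 287/575 = 0.49913 and z = 2.576 (z² = 6.635776).
Denominator 1 + z²/n = 1 + 6.635776/575 = 1.011540.
Adjusted center: (0.49913 + z²/(2n))/1.011540 = 0.49914.
Radicand: p̂(1−p̂)/n + z²/(4n²) = 0.000434781 + 0.000005018 = 0.000439799.
Half-width = z·√(radicand)/denom = 2.576·0.020971/1.011540 = 0.05341.
Interval: 0.49914 ± 0.05341 → (0.4457, 0.5525).

(0.4457, 0.5525)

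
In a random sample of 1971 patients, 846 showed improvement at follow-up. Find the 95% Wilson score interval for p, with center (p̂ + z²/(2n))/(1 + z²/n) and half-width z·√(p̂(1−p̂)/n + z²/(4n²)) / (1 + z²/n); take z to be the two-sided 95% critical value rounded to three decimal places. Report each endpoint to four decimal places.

Here p̂ = 846/1971 = 0.42922 and z = 1.960 (z² = 3.841600).
Denominator 1 + z²/n = 1 + 3.841600/1971 = 1.001949.
Center = (0.42922 + 0.000975)/1.001949 = 0.42936.
Radicand: p̂(1−p̂)/n + z²/(4n²) = 0.000124298 + 0.000000247 = 0.000124545.
Half-width = 1.960·√0.000124545/1.001949 = 0.02183.
So the interval runs from 0.4075 to 0.4512.

(0.4075, 0.4512)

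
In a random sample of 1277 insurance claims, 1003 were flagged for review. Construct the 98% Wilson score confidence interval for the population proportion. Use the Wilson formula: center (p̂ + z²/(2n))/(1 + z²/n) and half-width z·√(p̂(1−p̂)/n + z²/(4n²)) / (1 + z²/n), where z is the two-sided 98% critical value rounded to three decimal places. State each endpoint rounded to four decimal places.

(0.7575, 0.8109)

Here p̂ = 1003/1277 = 0.78543 and z = 2.326 (z² = 5.410276).
Denominator 1 + z²/n = 1 + 5.410276/1277 = 1.004237.
Center = (0.78543 + 0.002118)/1.004237 = 0.78423.
Radicand: p̂(1−p̂)/n + z²/(4n²) = 0.000131971 + 0.000000829 = 0.000132800.
Half-width = z·√(radicand)/denom = 2.326·0.011524/1.004237 = 0.02669.
CI: 0.78423 ± 0.02669 = (0.7575, 0.8109).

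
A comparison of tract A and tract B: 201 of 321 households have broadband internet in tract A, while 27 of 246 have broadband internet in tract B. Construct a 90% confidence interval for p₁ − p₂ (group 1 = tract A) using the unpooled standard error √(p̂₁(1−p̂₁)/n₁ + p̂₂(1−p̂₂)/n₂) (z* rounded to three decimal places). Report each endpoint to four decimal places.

(0.4612, 0.5716)

p̂₁ = 201/321 = 0.62617, p̂₂ = 27/246 = 0.10976; p̂₁ − p̂₂ = 0.51641.
SE = √(0.000729226 + 0.000397194) = √0.001126420 = 0.033562.
The 90% critical value is z* = 1.645. Margin of error = 0.05521.
CI: 0.51641 ± 0.05521 = (0.4612, 0.5716).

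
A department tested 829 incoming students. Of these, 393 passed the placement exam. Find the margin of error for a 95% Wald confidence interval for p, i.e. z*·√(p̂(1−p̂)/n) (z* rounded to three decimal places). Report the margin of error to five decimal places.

Sample proportion p̂ = 393/829 = 0.47407.
SE(p̂) = √(0.47407·0.52593/829) = 0.017342.
The 95% critical value is z* = 1.960.
Margin of error = z*·SE = 1.960 × 0.017342 = 0.03399.

ME = 0.03399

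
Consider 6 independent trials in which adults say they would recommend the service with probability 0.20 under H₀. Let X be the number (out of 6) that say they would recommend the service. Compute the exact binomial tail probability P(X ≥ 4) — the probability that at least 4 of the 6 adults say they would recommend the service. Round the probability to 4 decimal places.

X ~ Binomial(n=6, p=0.20).
P(X ≥ 4) = C(6,4)·0.20^4·0.80^2 + C(6,5)·0.20^5·0.80^1 + C(6,6)·0.20^6·0.80^0.
= 0.015360 + 0.001536 + 0.000064 = 0.0170.

P = 0.0170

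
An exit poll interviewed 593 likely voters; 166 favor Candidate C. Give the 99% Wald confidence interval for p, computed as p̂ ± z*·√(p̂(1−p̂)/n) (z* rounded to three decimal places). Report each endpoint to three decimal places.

(0.232, 0.327)

The sample proportion is 166/593 = 0.27993.
SE = √(p̂(1−p̂)/n) = √(0.201570/593) = 0.018437.
The 99% critical value is z* = 2.576.
Margin of error: 2.576 × 0.018437 = 0.04749.
CI: 0.27993 ± 0.04749 = (0.232, 0.327).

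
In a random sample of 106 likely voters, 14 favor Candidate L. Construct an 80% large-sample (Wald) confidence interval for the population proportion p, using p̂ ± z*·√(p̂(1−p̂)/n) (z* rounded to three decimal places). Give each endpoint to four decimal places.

(0.0899, 0.1742)

Sample proportion p̂ = 14/106 = 0.13208.
SE(p̂) = √(0.13208·0.86792/106) = 0.032885.
z* = 1.282 at the 80% level.
Margin of error: 1.282 × 0.032885 = 0.04216.
Interval: 0.13208 ± 0.04216 → (0.0899, 0.1742).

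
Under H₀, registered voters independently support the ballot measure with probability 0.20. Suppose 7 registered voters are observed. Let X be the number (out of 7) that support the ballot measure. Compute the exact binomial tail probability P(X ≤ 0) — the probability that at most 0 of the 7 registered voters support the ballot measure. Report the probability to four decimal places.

P = 0.2097

X is binomial with n = 7 and p = 0.20.
P(X ≤ 0) = C(7,0)·0.20^0·0.80^7.
= 0.209715 = 0.2097.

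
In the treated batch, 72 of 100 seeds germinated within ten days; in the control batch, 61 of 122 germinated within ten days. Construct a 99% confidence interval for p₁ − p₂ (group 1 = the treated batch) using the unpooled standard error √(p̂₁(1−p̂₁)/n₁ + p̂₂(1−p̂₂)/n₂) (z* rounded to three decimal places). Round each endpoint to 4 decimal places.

p̂₁ = 0.72000, p̂₂ = 0.50000, so the observed difference is 0.22000.
Unpooled SE = √(p̂₁(1−p̂₁)/n₁ + p̂₂(1−p̂₂)/n₂) = √(0.002016000 + 0.002049180) = 0.063759.
For 99% confidence, z* = 2.576. Margin of error = 0.16424.
Interval: 0.22000 ± 0.16424 → (0.0558, 0.3842).

(0.0558, 0.3842)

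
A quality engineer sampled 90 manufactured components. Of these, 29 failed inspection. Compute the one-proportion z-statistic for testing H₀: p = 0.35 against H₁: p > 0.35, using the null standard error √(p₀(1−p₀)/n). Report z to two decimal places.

p̂ = 29/90 = 0.32222.
Under H₀, SE = √(p₀(1−p₀)/n) = √(0.35·0.65/90) = √0.002527778 = 0.050277.
z = (0.32222 − 0.35)/0.050277 = -0.02778/0.050277 = -0.55.

z = -0.55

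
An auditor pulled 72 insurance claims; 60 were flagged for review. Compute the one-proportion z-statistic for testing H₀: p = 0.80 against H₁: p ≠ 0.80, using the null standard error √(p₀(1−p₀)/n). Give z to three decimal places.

p̂ = 60/72 = 0.83333.
SE₀ = √(0.80·0.20/72) = 0.047140.
Test statistic: z = 0.03333/0.047140 = 0.707.

z = 0.707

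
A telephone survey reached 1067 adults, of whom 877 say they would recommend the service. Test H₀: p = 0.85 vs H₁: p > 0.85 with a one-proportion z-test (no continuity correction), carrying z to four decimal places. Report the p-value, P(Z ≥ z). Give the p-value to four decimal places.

p-value = 0.9949

p̂ = 877/1067 = 0.82193.
Under H₀, SE = √(p₀(1−p₀)/n) = √(0.85·0.15/1067) = √0.000119494 = 0.010931.
z = (p̂ − p₀)/SE = (877/1067 − 0.85)/0.010931 ≈ -2.5678.
From the standard normal, P(Z ≥ z) = 0.9949.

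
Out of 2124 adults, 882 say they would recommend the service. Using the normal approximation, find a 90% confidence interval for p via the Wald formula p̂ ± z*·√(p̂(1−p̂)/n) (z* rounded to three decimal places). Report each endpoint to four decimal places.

(0.3977, 0.4328)

The sample proportion is 882/2124 = 0.41525.
Standard error of p̂: √(0.242818/2124) = √0.000114321 = 0.010692.
The 90% critical value is z* = 1.645.
Margin of error: 1.645 × 0.010692 = 0.01759.
Interval: 0.41525 ± 0.01759 → (0.3977, 0.4328).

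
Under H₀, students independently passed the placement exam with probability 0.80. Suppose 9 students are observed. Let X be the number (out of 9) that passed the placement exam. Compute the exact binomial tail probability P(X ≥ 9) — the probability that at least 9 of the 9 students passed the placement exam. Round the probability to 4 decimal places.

X is binomial with n = 9 and p = 0.80.
P(X ≥ 9) = C(9,9)·0.80^9·0.20^0.
= 0.134218 = 0.1342.

P = 0.1342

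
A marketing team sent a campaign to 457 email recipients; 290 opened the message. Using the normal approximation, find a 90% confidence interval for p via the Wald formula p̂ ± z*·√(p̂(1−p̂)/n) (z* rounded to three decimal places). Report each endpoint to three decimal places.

(0.598, 0.672)

With x = 290 successes in n = 457, p̂ = 0.63457.
Standard error of p̂: √(0.231890/457) = √0.000507418 = 0.022526.
The 90% critical value is z* = 1.645.
Margin = 1.645·0.022526 = 0.03706.
Interval: 0.63457 ± 0.03706 → (0.598, 0.672).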